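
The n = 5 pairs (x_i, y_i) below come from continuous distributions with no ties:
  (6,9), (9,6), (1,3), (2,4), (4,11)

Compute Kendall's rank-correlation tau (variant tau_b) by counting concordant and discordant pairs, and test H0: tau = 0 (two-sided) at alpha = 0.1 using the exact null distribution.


Step 1: Enumerate the 10 unordered pairs (i,j) with i<j and classify each by sign(x_j-x_i) * sign(y_j-y_i).
  (1,2):dx=+3,dy=-3->D; (1,3):dx=-5,dy=-6->C; (1,4):dx=-4,dy=-5->C; (1,5):dx=-2,dy=+2->D
  (2,3):dx=-8,dy=-3->C; (2,4):dx=-7,dy=-2->C; (2,5):dx=-5,dy=+5->D; (3,4):dx=+1,dy=+1->C
  (3,5):dx=+3,dy=+8->C; (4,5):dx=+2,dy=+7->C
Step 2: C = 7, D = 3, total pairs = 10.
Step 3: tau = (C - D)/(n(n-1)/2) = (7 - 3)/10 = 0.400000.
Step 4: Exact two-sided p-value (enumerate n! = 120 permutations of y under H0): p = 0.483333.
Step 5: alpha = 0.1. fail to reject H0.

tau_b = 0.4000 (C=7, D=3), p = 0.483333, fail to reject H0.


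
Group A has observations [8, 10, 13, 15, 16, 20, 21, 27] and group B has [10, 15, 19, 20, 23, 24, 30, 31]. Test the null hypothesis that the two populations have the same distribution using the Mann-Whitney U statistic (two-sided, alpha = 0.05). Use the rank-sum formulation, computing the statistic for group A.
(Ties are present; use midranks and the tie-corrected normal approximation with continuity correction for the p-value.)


Step 1: Combine and sort all 16 observations; assign midranks.
sorted (value, group): (8,X), (10,X), (10,Y), (13,X), (15,X), (15,Y), (16,X), (19,Y), (20,X), (20,Y), (21,X), (23,Y), (24,Y), (27,X), (30,Y), (31,Y)
ranks: 8->1, 10->2.5, 10->2.5, 13->4, 15->5.5, 15->5.5, 16->7, 19->8, 20->9.5, 20->9.5, 21->11, 23->12, 24->13, 27->14, 30->15, 31->16
Step 2: Rank sum for X: R1 = 1 + 2.5 + 4 + 5.5 + 7 + 9.5 + 11 + 14 = 54.5.
Step 3: U_X = R1 - n1(n1+1)/2 = 54.5 - 8*9/2 = 54.5 - 36 = 18.5.
       U_Y = n1*n2 - U_X = 64 - 18.5 = 45.5.
Step 4: Ties are present, so use the tie-corrected normal approximation (with continuity correction) for the p-value.
Step 5: p-value = 0.171220; compare to alpha = 0.05. fail to reject H0.

U_X = 18.5, p = 0.171220, fail to reject H0 at alpha = 0.05.


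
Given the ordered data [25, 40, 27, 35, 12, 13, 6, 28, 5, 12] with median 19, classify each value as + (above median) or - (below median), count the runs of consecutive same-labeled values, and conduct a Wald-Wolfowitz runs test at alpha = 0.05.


Step 1: Compute median = 19; label A = above, B = below.
Labels in order: AAAABBBABB  (n_A = 5, n_B = 5)
Step 2: Count runs R = 4.
Step 3: Under H0 (random ordering), E[R] = 2*n_A*n_B/(n_A+n_B) + 1 = 2*5*5/10 + 1 = 6.0000.
        Var[R] = 2*n_A*n_B*(2*n_A*n_B - n_A - n_B) / ((n_A+n_B)^2 * (n_A+n_B-1)) = 2000/900 = 2.2222.
        SD[R] = 1.4907.
Step 4: Continuity-corrected z = (R + 0.5 - E[R]) / SD[R] = (4 + 0.5 - 6.0000) / 1.4907 = -1.0062.
Step 5: Two-sided p-value via normal approximation = 2*(1 - Phi(|z|)) = 0.314305.
Step 6: alpha = 0.05. fail to reject H0.

R = 4, z = -1.0062, p = 0.314305, fail to reject H0.


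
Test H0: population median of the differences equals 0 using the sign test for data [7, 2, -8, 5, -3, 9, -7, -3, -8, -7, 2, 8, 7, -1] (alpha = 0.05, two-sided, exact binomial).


Step 1: Discard zero differences. Original n = 14; n_eff = number of nonzero differences = 14.
Nonzero differences (with sign): +7, +2, -8, +5, -3, +9, -7, -3, -8, -7, +2, +8, +7, -1
Step 2: Count signs: positive = 7, negative = 7.
Step 3: Under H0: P(positive) = 0.5, so the number of positives S ~ Bin(14, 0.5).
Step 4: Two-sided exact p-value = sum of Bin(14,0.5) probabilities at or below the observed probability = 1.000000.
Step 5: alpha = 0.05. fail to reject H0.

n_eff = 14, pos = 7, neg = 7, p = 1.000000, fail to reject H0.


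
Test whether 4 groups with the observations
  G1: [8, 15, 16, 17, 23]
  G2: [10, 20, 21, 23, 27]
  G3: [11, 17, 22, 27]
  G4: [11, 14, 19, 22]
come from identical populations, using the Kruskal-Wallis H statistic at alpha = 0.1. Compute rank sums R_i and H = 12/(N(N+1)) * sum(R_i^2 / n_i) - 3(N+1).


Step 1: Combine all N = 18 observations and assign midranks.
sorted (value, group, rank): (8,G1,1), (10,G2,2), (11,G3,3.5), (11,G4,3.5), (14,G4,5), (15,G1,6), (16,G1,7), (17,G1,8.5), (17,G3,8.5), (19,G4,10), (20,G2,11), (21,G2,12), (22,G3,13.5), (22,G4,13.5), (23,G1,15.5), (23,G2,15.5), (27,G2,17.5), (27,G3,17.5)
Step 2: Sum ranks within each group.
R_1 = 38 (n_1 = 5)
R_2 = 58 (n_2 = 5)
R_3 = 43 (n_3 = 4)
R_4 = 32 (n_4 = 4)
Step 3: H = 12/(N(N+1)) * sum(R_i^2/n_i) - 3(N+1)
     = 12/(18*19) * (38^2/5 + 58^2/5 + 43^2/4 + 32^2/4) - 3*19
     = 0.035088 * 1679.85 - 57
     = 1.942105.
Step 4: Ties present; correction factor C = 1 - 30/(18^3 - 18) = 0.994840. Corrected H = 1.942105 / 0.994840 = 1.952178.
Step 5: Under H0, H ~ chi^2(3); p-value = 0.582391.
Step 6: alpha = 0.1. fail to reject H0.

H = 1.9522, df = 3, p = 0.582391, fail to reject H0.


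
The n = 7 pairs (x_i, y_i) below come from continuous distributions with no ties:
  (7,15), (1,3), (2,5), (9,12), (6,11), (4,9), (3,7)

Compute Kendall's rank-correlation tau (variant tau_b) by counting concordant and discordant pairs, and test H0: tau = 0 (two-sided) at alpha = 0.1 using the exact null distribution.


Step 1: Enumerate the 21 unordered pairs (i,j) with i<j and classify each by sign(x_j-x_i) * sign(y_j-y_i).
  (1,2):dx=-6,dy=-12->C; (1,3):dx=-5,dy=-10->C; (1,4):dx=+2,dy=-3->D; (1,5):dx=-1,dy=-4->C
  (1,6):dx=-3,dy=-6->C; (1,7):dx=-4,dy=-8->C; (2,3):dx=+1,dy=+2->C; (2,4):dx=+8,dy=+9->C
  (2,5):dx=+5,dy=+8->C; (2,6):dx=+3,dy=+6->C; (2,7):dx=+2,dy=+4->C; (3,4):dx=+7,dy=+7->C
  (3,5):dx=+4,dy=+6->C; (3,6):dx=+2,dy=+4->C; (3,7):dx=+1,dy=+2->C; (4,5):dx=-3,dy=-1->C
  (4,6):dx=-5,dy=-3->C; (4,7):dx=-6,dy=-5->C; (5,6):dx=-2,dy=-2->C; (5,7):dx=-3,dy=-4->C
  (6,7):dx=-1,dy=-2->C
Step 2: C = 20, D = 1, total pairs = 21.
Step 3: tau = (C - D)/(n(n-1)/2) = (20 - 1)/21 = 0.904762.
Step 4: Exact two-sided p-value (enumerate n! = 5040 permutations of y under H0): p = 0.002778.
Step 5: alpha = 0.1. reject H0.

tau_b = 0.9048 (C=20, D=1), p = 0.002778, reject H0.


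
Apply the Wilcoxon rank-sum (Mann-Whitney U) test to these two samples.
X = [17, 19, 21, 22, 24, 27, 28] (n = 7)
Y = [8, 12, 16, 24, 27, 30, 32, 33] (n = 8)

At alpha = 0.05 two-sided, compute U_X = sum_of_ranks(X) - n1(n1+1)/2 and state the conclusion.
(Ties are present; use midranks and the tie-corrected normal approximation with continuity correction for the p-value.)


Step 1: Combine and sort all 15 observations; assign midranks.
sorted (value, group): (8,Y), (12,Y), (16,Y), (17,X), (19,X), (21,X), (22,X), (24,X), (24,Y), (27,X), (27,Y), (28,X), (30,Y), (32,Y), (33,Y)
ranks: 8->1, 12->2, 16->3, 17->4, 19->5, 21->6, 22->7, 24->8.5, 24->8.5, 27->10.5, 27->10.5, 28->12, 30->13, 32->14, 33->15
Step 2: Rank sum for X: R1 = 4 + 5 + 6 + 7 + 8.5 + 10.5 + 12 = 53.
Step 3: U_X = R1 - n1(n1+1)/2 = 53 - 7*8/2 = 53 - 28 = 25.
       U_Y = n1*n2 - U_X = 56 - 25 = 31.
Step 4: Ties are present, so use the tie-corrected normal approximation (with continuity correction) for the p-value.
Step 5: p-value = 0.771941; compare to alpha = 0.05. fail to reject H0.

U_X = 25, p = 0.771941, fail to reject H0 at alpha = 0.05.


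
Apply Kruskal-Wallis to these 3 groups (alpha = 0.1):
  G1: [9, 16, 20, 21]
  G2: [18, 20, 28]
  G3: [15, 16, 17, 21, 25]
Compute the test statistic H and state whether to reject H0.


Step 1: Combine all N = 12 observations and assign midranks.
sorted (value, group, rank): (9,G1,1), (15,G3,2), (16,G1,3.5), (16,G3,3.5), (17,G3,5), (18,G2,6), (20,G1,7.5), (20,G2,7.5), (21,G1,9.5), (21,G3,9.5), (25,G3,11), (28,G2,12)
Step 2: Sum ranks within each group.
R_1 = 21.5 (n_1 = 4)
R_2 = 25.5 (n_2 = 3)
R_3 = 31 (n_3 = 5)
Step 3: H = 12/(N(N+1)) * sum(R_i^2/n_i) - 3(N+1)
     = 12/(12*13) * (21.5^2/4 + 25.5^2/3 + 31^2/5) - 3*13
     = 0.076923 * 524.513 - 39
     = 1.347115.
Step 4: Ties present; correction factor C = 1 - 18/(12^3 - 12) = 0.989510. Corrected H = 1.347115 / 0.989510 = 1.361396.
Step 5: Under H0, H ~ chi^2(2); p-value = 0.506264.
Step 6: alpha = 0.1. fail to reject H0.

H = 1.3614, df = 2, p = 0.506264, fail to reject H0.


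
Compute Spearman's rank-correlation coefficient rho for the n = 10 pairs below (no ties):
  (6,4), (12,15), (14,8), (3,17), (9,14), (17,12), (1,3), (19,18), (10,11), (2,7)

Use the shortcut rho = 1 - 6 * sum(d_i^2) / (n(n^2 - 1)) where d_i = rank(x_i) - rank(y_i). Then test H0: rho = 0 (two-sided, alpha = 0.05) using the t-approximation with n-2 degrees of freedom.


Step 1: Rank x and y separately (midranks; no ties here).
rank(x): 6->4, 12->7, 14->8, 3->3, 9->5, 17->9, 1->1, 19->10, 10->6, 2->2
rank(y): 4->2, 15->8, 8->4, 17->9, 14->7, 12->6, 3->1, 18->10, 11->5, 7->3
Step 2: d_i = R_x(i) - R_y(i); compute d_i^2.
  (4-2)^2=4, (7-8)^2=1, (8-4)^2=16, (3-9)^2=36, (5-7)^2=4, (9-6)^2=9, (1-1)^2=0, (10-10)^2=0, (6-5)^2=1, (2-3)^2=1
sum(d^2) = 72.
Step 3: rho = 1 - 6*72 / (10*(10^2 - 1)) = 1 - 432/990 = 0.563636.
Step 4: Under H0, t = rho * sqrt((n-2)/(1-rho^2)) = 1.9300 ~ t(8).
Step 5: Two-sided p-value from the t-distribution with 8 df = 0.089724.
Step 6: alpha = 0.05. fail to reject H0.

rho = 0.5636, p = 0.089724, fail to reject H0 at alpha = 0.05.


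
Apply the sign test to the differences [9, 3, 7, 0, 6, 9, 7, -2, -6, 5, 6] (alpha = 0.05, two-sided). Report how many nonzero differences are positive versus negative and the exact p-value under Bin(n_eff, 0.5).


Step 1: Discard zero differences. Original n = 11; n_eff = number of nonzero differences = 10.
Nonzero differences (with sign): +9, +3, +7, +6, +9, +7, -2, -6, +5, +6
Step 2: Count signs: positive = 8, negative = 2.
Step 3: Under H0: P(positive) = 0.5, so the number of positives S ~ Bin(10, 0.5).
Step 4: Two-sided exact p-value = sum of Bin(10,0.5) probabilities at or below the observed probability = 0.109375.
Step 5: alpha = 0.05. fail to reject H0.

n_eff = 10, pos = 8, neg = 2, p = 0.109375, fail to reject H0.


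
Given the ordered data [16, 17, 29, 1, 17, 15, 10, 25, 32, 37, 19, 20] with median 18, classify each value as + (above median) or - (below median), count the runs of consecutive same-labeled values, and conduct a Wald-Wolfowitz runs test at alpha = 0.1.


Step 1: Compute median = 18; label A = above, B = below.
Labels in order: BBABBBBAAAAA  (n_A = 6, n_B = 6)
Step 2: Count runs R = 4.
Step 3: Under H0 (random ordering), E[R] = 2*n_A*n_B/(n_A+n_B) + 1 = 2*6*6/12 + 1 = 7.0000.
        Var[R] = 2*n_A*n_B*(2*n_A*n_B - n_A - n_B) / ((n_A+n_B)^2 * (n_A+n_B-1)) = 4320/1584 = 2.7273.
        SD[R] = 1.6514.
Step 4: Continuity-corrected z = (R + 0.5 - E[R]) / SD[R] = (4 + 0.5 - 7.0000) / 1.6514 = -1.5138.
Step 5: Two-sided p-value via normal approximation = 2*(1 - Phi(|z|)) = 0.130070.
Step 6: alpha = 0.1. fail to reject H0.

R = 4, z = -1.5138, p = 0.130070, fail to reject H0.


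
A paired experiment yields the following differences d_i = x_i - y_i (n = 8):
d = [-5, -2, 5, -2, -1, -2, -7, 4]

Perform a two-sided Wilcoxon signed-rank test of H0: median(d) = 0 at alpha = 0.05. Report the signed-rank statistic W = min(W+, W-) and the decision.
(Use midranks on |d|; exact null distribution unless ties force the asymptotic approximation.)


Step 1: Drop any zero differences (none here) and take |d_i|.
|d| = [5, 2, 5, 2, 1, 2, 7, 4]
Step 2: Midrank |d_i| (ties get averaged ranks).
ranks: |5|->6.5, |2|->3, |5|->6.5, |2|->3, |1|->1, |2|->3, |7|->8, |4|->5
Step 3: Attach original signs; sum ranks with positive sign and with negative sign.
W+ = 6.5 + 5 = 11.5
W- = 6.5 + 3 + 3 + 1 + 3 + 8 = 24.5
(Check: W+ + W- = 36 should equal n(n+1)/2 = 36.)
Step 4: Test statistic W = min(W+, W-) = 11.5.
Step 5: Ties in |d|, so use the tie-corrected normal approximation.
        E[W] = n(n+1)/4 = 8*9/4 = 18.
        Tie groups: |d|=2 (t=3), |d|=5 (t=2); sum(t^3 - t) = 30.
        Var[W] = n(n+1)(2n+1)/24 - sum(t^3-t)/48 = 1224/24 - 30/48 = 50.375.
        z = (W - E[W]) / sqrt(Var[W]) = (11.5 - 18) / 7.0975 = -0.9158.
        Two-sided p = 2*Phi(z) = 0.359766.
Step 6: alpha = 0.05. fail to reject H0.

W+ = 11.5, W- = 24.5, W = min = 11.5, p = 0.359766, fail to reject H0.


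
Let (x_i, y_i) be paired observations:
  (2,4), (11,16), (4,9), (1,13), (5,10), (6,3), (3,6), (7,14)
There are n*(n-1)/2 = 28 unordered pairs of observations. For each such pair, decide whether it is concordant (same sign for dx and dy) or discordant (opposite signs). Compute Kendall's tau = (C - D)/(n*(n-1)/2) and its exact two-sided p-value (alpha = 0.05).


Step 1: Enumerate the 28 unordered pairs (i,j) with i<j and classify each by sign(x_j-x_i) * sign(y_j-y_i).
  (1,2):dx=+9,dy=+12->C; (1,3):dx=+2,dy=+5->C; (1,4):dx=-1,dy=+9->D; (1,5):dx=+3,dy=+6->C
  (1,6):dx=+4,dy=-1->D; (1,7):dx=+1,dy=+2->C; (1,8):dx=+5,dy=+10->C; (2,3):dx=-7,dy=-7->C
  (2,4):dx=-10,dy=-3->C; (2,5):dx=-6,dy=-6->C; (2,6):dx=-5,dy=-13->C; (2,7):dx=-8,dy=-10->C
  (2,8):dx=-4,dy=-2->C; (3,4):dx=-3,dy=+4->D; (3,5):dx=+1,dy=+1->C; (3,6):dx=+2,dy=-6->D
  (3,7):dx=-1,dy=-3->C; (3,8):dx=+3,dy=+5->C; (4,5):dx=+4,dy=-3->D; (4,6):dx=+5,dy=-10->D
  (4,7):dx=+2,dy=-7->D; (4,8):dx=+6,dy=+1->C; (5,6):dx=+1,dy=-7->D; (5,7):dx=-2,dy=-4->C
  (5,8):dx=+2,dy=+4->C; (6,7):dx=-3,dy=+3->D; (6,8):dx=+1,dy=+11->C; (7,8):dx=+4,dy=+8->C
Step 2: C = 19, D = 9, total pairs = 28.
Step 3: tau = (C - D)/(n(n-1)/2) = (19 - 9)/28 = 0.357143.
Step 4: Exact two-sided p-value (enumerate n! = 40320 permutations of y under H0): p = 0.275099.
Step 5: alpha = 0.05. fail to reject H0.

tau_b = 0.3571 (C=19, D=9), p = 0.275099, fail to reject H0.


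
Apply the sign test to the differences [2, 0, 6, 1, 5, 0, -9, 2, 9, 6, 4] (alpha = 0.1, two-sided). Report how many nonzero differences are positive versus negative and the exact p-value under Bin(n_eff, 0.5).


Step 1: Discard zero differences. Original n = 11; n_eff = number of nonzero differences = 9.
Nonzero differences (with sign): +2, +6, +1, +5, -9, +2, +9, +6, +4
Step 2: Count signs: positive = 8, negative = 1.
Step 3: Under H0: P(positive) = 0.5, so the number of positives S ~ Bin(9, 0.5).
Step 4: Two-sided exact p-value = sum of Bin(9,0.5) probabilities at or below the observed probability = 0.039062.
Step 5: alpha = 0.1. reject H0.

n_eff = 9, pos = 8, neg = 1, p = 0.039062, reject H0.


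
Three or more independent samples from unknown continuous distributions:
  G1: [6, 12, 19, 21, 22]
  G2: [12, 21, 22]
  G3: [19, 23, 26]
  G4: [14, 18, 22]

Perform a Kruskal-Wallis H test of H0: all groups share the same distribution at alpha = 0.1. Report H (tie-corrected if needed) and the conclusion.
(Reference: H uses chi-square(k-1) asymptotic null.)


Step 1: Combine all N = 14 observations and assign midranks.
sorted (value, group, rank): (6,G1,1), (12,G1,2.5), (12,G2,2.5), (14,G4,4), (18,G4,5), (19,G1,6.5), (19,G3,6.5), (21,G1,8.5), (21,G2,8.5), (22,G1,11), (22,G2,11), (22,G4,11), (23,G3,13), (26,G3,14)
Step 2: Sum ranks within each group.
R_1 = 29.5 (n_1 = 5)
R_2 = 22 (n_2 = 3)
R_3 = 33.5 (n_3 = 3)
R_4 = 20 (n_4 = 3)
Step 3: H = 12/(N(N+1)) * sum(R_i^2/n_i) - 3(N+1)
     = 12/(14*15) * (29.5^2/5 + 22^2/3 + 33.5^2/3 + 20^2/3) - 3*15
     = 0.057143 * 842.8 - 45
     = 3.160000.
Step 4: Ties present; correction factor C = 1 - 42/(14^3 - 14) = 0.984615. Corrected H = 3.160000 / 0.984615 = 3.209375.
Step 5: Under H0, H ~ chi^2(3); p-value = 0.360456.
Step 6: alpha = 0.1. fail to reject H0.

H = 3.2094, df = 3, p = 0.360456, fail to reject H0.


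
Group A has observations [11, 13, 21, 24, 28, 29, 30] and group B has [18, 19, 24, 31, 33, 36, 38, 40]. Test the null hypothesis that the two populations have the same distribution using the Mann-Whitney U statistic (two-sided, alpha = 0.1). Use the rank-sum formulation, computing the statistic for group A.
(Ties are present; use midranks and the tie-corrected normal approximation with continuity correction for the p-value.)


Step 1: Combine and sort all 15 observations; assign midranks.
sorted (value, group): (11,X), (13,X), (18,Y), (19,Y), (21,X), (24,X), (24,Y), (28,X), (29,X), (30,X), (31,Y), (33,Y), (36,Y), (38,Y), (40,Y)
ranks: 11->1, 13->2, 18->3, 19->4, 21->5, 24->6.5, 24->6.5, 28->8, 29->9, 30->10, 31->11, 33->12, 36->13, 38->14, 40->15
Step 2: Rank sum for X: R1 = 1 + 2 + 5 + 6.5 + 8 + 9 + 10 = 41.5.
Step 3: U_X = R1 - n1(n1+1)/2 = 41.5 - 7*8/2 = 41.5 - 28 = 13.5.
       U_Y = n1*n2 - U_X = 56 - 13.5 = 42.5.
Step 4: Ties are present, so use the tie-corrected normal approximation (with continuity correction) for the p-value.
Step 5: p-value = 0.104882; compare to alpha = 0.1. fail to reject H0.

U_X = 13.5, p = 0.104882, fail to reject H0 at alpha = 0.1.


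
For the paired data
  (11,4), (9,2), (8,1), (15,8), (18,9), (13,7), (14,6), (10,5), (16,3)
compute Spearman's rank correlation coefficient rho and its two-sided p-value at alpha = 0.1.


Step 1: Rank x and y separately (midranks; no ties here).
rank(x): 11->4, 9->2, 8->1, 15->7, 18->9, 13->5, 14->6, 10->3, 16->8
rank(y): 4->4, 2->2, 1->1, 8->8, 9->9, 7->7, 6->6, 5->5, 3->3
Step 2: d_i = R_x(i) - R_y(i); compute d_i^2.
  (4-4)^2=0, (2-2)^2=0, (1-1)^2=0, (7-8)^2=1, (9-9)^2=0, (5-7)^2=4, (6-6)^2=0, (3-5)^2=4, (8-3)^2=25
sum(d^2) = 34.
Step 3: rho = 1 - 6*34 / (9*(9^2 - 1)) = 1 - 204/720 = 0.716667.
Step 4: Under H0, t = rho * sqrt((n-2)/(1-rho^2)) = 2.7188 ~ t(7).
Step 5: Two-sided p-value from the t-distribution with 7 df = 0.029818.
Step 6: alpha = 0.1. reject H0.

rho = 0.7167, p = 0.029818, reject H0 at alpha = 0.1.


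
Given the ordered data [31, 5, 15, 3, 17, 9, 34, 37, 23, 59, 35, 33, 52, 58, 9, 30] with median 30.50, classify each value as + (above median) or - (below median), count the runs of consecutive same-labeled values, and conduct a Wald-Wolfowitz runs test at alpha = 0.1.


Step 1: Compute median = 30.50; label A = above, B = below.
Labels in order: ABBBBBAABAAAAABB  (n_A = 8, n_B = 8)
Step 2: Count runs R = 6.
Step 3: Under H0 (random ordering), E[R] = 2*n_A*n_B/(n_A+n_B) + 1 = 2*8*8/16 + 1 = 9.0000.
        Var[R] = 2*n_A*n_B*(2*n_A*n_B - n_A - n_B) / ((n_A+n_B)^2 * (n_A+n_B-1)) = 14336/3840 = 3.7333.
        SD[R] = 1.9322.
Step 4: Continuity-corrected z = (R + 0.5 - E[R]) / SD[R] = (6 + 0.5 - 9.0000) / 1.9322 = -1.2939.
Step 5: Two-sided p-value via normal approximation = 2*(1 - Phi(|z|)) = 0.195709.
Step 6: alpha = 0.1. fail to reject H0.

R = 6, z = -1.2939, p = 0.195709, fail to reject H0.


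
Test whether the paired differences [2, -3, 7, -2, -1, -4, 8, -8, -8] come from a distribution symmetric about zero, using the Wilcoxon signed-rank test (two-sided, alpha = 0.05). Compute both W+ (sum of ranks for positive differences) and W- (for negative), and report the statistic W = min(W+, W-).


Step 1: Drop any zero differences (none here) and take |d_i|.
|d| = [2, 3, 7, 2, 1, 4, 8, 8, 8]
Step 2: Midrank |d_i| (ties get averaged ranks).
ranks: |2|->2.5, |3|->4, |7|->6, |2|->2.5, |1|->1, |4|->5, |8|->8, |8|->8, |8|->8
Step 3: Attach original signs; sum ranks with positive sign and with negative sign.
W+ = 2.5 + 6 + 8 = 16.5
W- = 4 + 2.5 + 1 + 5 + 8 + 8 = 28.5
(Check: W+ + W- = 45 should equal n(n+1)/2 = 45.)
Step 4: Test statistic W = min(W+, W-) = 16.5.
Step 5: Ties in |d|, so use the tie-corrected normal approximation.
        E[W] = n(n+1)/4 = 9*10/4 = 22.5.
        Tie groups: |d|=2 (t=2), |d|=8 (t=3); sum(t^3 - t) = 30.
        Var[W] = n(n+1)(2n+1)/24 - sum(t^3-t)/48 = 1710/24 - 30/48 = 70.625.
        z = (W - E[W]) / sqrt(Var[W]) = (16.5 - 22.5) / 8.4039 = -0.7140.
        Two-sided p = 2*Phi(z) = 0.475254.
Step 6: alpha = 0.05. fail to reject H0.

W+ = 16.5, W- = 28.5, W = min = 16.5, p = 0.475254, fail to reject H0.


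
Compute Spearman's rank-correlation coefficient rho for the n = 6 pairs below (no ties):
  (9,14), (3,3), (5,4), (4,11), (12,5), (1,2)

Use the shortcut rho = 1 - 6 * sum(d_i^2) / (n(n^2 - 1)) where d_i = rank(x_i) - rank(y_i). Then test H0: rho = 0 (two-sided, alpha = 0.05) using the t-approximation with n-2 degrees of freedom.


Step 1: Rank x and y separately (midranks; no ties here).
rank(x): 9->5, 3->2, 5->4, 4->3, 12->6, 1->1
rank(y): 14->6, 3->2, 4->3, 11->5, 5->4, 2->1
Step 2: d_i = R_x(i) - R_y(i); compute d_i^2.
  (5-6)^2=1, (2-2)^2=0, (4-3)^2=1, (3-5)^2=4, (6-4)^2=4, (1-1)^2=0
sum(d^2) = 10.
Step 3: rho = 1 - 6*10 / (6*(6^2 - 1)) = 1 - 60/210 = 0.714286.
Step 4: Under H0, t = rho * sqrt((n-2)/(1-rho^2)) = 2.0412 ~ t(4).
Step 5: Two-sided p-value from the t-distribution with 4 df = 0.110787.
Step 6: alpha = 0.05. fail to reject H0.

rho = 0.7143, p = 0.110787, fail to reject H0 at alpha = 0.05.


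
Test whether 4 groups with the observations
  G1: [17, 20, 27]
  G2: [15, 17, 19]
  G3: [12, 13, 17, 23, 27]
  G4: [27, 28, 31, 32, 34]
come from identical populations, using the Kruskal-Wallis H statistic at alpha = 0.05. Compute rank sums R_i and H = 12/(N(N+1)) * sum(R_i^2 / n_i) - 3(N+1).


Step 1: Combine all N = 16 observations and assign midranks.
sorted (value, group, rank): (12,G3,1), (13,G3,2), (15,G2,3), (17,G1,5), (17,G2,5), (17,G3,5), (19,G2,7), (20,G1,8), (23,G3,9), (27,G1,11), (27,G3,11), (27,G4,11), (28,G4,13), (31,G4,14), (32,G4,15), (34,G4,16)
Step 2: Sum ranks within each group.
R_1 = 24 (n_1 = 3)
R_2 = 15 (n_2 = 3)
R_3 = 28 (n_3 = 5)
R_4 = 69 (n_4 = 5)
Step 3: H = 12/(N(N+1)) * sum(R_i^2/n_i) - 3(N+1)
     = 12/(16*17) * (24^2/3 + 15^2/3 + 28^2/5 + 69^2/5) - 3*17
     = 0.044118 * 1376 - 51
     = 9.705882.
Step 4: Ties present; correction factor C = 1 - 48/(16^3 - 16) = 0.988235. Corrected H = 9.705882 / 0.988235 = 9.821429.
Step 5: Under H0, H ~ chi^2(3); p-value = 0.020147.
Step 6: alpha = 0.05. reject H0.

H = 9.8214, df = 3, p = 0.020147, reject H0.


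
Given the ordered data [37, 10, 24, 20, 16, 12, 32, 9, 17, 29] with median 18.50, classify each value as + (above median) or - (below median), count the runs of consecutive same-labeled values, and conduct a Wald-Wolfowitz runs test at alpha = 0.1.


Step 1: Compute median = 18.50; label A = above, B = below.
Labels in order: ABAABBABBA  (n_A = 5, n_B = 5)
Step 2: Count runs R = 7.
Step 3: Under H0 (random ordering), E[R] = 2*n_A*n_B/(n_A+n_B) + 1 = 2*5*5/10 + 1 = 6.0000.
        Var[R] = 2*n_A*n_B*(2*n_A*n_B - n_A - n_B) / ((n_A+n_B)^2 * (n_A+n_B-1)) = 2000/900 = 2.2222.
        SD[R] = 1.4907.
Step 4: Continuity-corrected z = (R - 0.5 - E[R]) / SD[R] = (7 - 0.5 - 6.0000) / 1.4907 = 0.3354.
Step 5: Two-sided p-value via normal approximation = 2*(1 - Phi(|z|)) = 0.737316.
Step 6: alpha = 0.1. fail to reject H0.

R = 7, z = 0.3354, p = 0.737316, fail to reject H0.


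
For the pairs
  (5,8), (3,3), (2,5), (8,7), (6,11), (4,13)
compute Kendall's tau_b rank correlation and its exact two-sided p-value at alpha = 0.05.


Step 1: Enumerate the 15 unordered pairs (i,j) with i<j and classify each by sign(x_j-x_i) * sign(y_j-y_i).
  (1,2):dx=-2,dy=-5->C; (1,3):dx=-3,dy=-3->C; (1,4):dx=+3,dy=-1->D; (1,5):dx=+1,dy=+3->C
  (1,6):dx=-1,dy=+5->D; (2,3):dx=-1,dy=+2->D; (2,4):dx=+5,dy=+4->C; (2,5):dx=+3,dy=+8->C
  (2,6):dx=+1,dy=+10->C; (3,4):dx=+6,dy=+2->C; (3,5):dx=+4,dy=+6->C; (3,6):dx=+2,dy=+8->C
  (4,5):dx=-2,dy=+4->D; (4,6):dx=-4,dy=+6->D; (5,6):dx=-2,dy=+2->D
Step 2: C = 9, D = 6, total pairs = 15.
Step 3: tau = (C - D)/(n(n-1)/2) = (9 - 6)/15 = 0.200000.
Step 4: Exact two-sided p-value (enumerate n! = 720 permutations of y under H0): p = 0.719444.
Step 5: alpha = 0.05. fail to reject H0.

tau_b = 0.2000 (C=9, D=6), p = 0.719444, fail to reject H0.


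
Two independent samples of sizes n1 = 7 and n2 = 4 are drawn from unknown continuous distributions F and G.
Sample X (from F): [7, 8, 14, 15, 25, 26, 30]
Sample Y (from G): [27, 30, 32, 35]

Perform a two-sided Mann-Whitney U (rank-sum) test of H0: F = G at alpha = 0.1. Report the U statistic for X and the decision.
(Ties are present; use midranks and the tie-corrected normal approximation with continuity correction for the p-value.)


Step 1: Combine and sort all 11 observations; assign midranks.
sorted (value, group): (7,X), (8,X), (14,X), (15,X), (25,X), (26,X), (27,Y), (30,X), (30,Y), (32,Y), (35,Y)
ranks: 7->1, 8->2, 14->3, 15->4, 25->5, 26->6, 27->7, 30->8.5, 30->8.5, 32->10, 35->11
Step 2: Rank sum for X: R1 = 1 + 2 + 3 + 4 + 5 + 6 + 8.5 = 29.5.
Step 3: U_X = R1 - n1(n1+1)/2 = 29.5 - 7*8/2 = 29.5 - 28 = 1.5.
       U_Y = n1*n2 - U_X = 28 - 1.5 = 26.5.
Step 4: Ties are present, so use the tie-corrected normal approximation (with continuity correction) for the p-value.
Step 5: p-value = 0.023029; compare to alpha = 0.1. reject H0.

U_X = 1.5, p = 0.023029, reject H0 at alpha = 0.1.


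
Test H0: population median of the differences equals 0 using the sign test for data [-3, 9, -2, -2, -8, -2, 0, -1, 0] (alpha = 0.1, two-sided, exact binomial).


Step 1: Discard zero differences. Original n = 9; n_eff = number of nonzero differences = 7.
Nonzero differences (with sign): -3, +9, -2, -2, -8, -2, -1
Step 2: Count signs: positive = 1, negative = 6.
Step 3: Under H0: P(positive) = 0.5, so the number of positives S ~ Bin(7, 0.5).
Step 4: Two-sided exact p-value = sum of Bin(7,0.5) probabilities at or below the observed probability = 0.125000.
Step 5: alpha = 0.1. fail to reject H0.

n_eff = 7, pos = 1, neg = 6, p = 0.125000, fail to reject H0.


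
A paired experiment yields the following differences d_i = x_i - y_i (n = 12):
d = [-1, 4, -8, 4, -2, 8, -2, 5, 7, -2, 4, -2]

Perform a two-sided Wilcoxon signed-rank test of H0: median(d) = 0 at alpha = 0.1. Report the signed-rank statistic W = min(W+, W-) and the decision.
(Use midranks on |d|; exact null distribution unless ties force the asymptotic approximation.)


Step 1: Drop any zero differences (none here) and take |d_i|.
|d| = [1, 4, 8, 4, 2, 8, 2, 5, 7, 2, 4, 2]
Step 2: Midrank |d_i| (ties get averaged ranks).
ranks: |1|->1, |4|->7, |8|->11.5, |4|->7, |2|->3.5, |8|->11.5, |2|->3.5, |5|->9, |7|->10, |2|->3.5, |4|->7, |2|->3.5
Step 3: Attach original signs; sum ranks with positive sign and with negative sign.
W+ = 7 + 7 + 11.5 + 9 + 10 + 7 = 51.5
W- = 1 + 11.5 + 3.5 + 3.5 + 3.5 + 3.5 = 26.5
(Check: W+ + W- = 78 should equal n(n+1)/2 = 78.)
Step 4: Test statistic W = min(W+, W-) = 26.5.
Step 5: Ties in |d|, so use the tie-corrected normal approximation.
        E[W] = n(n+1)/4 = 12*13/4 = 39.
        Tie groups: |d|=2 (t=4), |d|=4 (t=3), |d|=8 (t=2); sum(t^3 - t) = 90.
        Var[W] = n(n+1)(2n+1)/24 - sum(t^3-t)/48 = 3900/24 - 90/48 = 160.625.
        z = (W - E[W]) / sqrt(Var[W]) = (26.5 - 39) / 12.6738 = -0.9863.
        Two-sided p = 2*Phi(z) = 0.323992.
Step 6: alpha = 0.1. fail to reject H0.

W+ = 51.5, W- = 26.5, W = min = 26.5, p = 0.323992, fail to reject H0.


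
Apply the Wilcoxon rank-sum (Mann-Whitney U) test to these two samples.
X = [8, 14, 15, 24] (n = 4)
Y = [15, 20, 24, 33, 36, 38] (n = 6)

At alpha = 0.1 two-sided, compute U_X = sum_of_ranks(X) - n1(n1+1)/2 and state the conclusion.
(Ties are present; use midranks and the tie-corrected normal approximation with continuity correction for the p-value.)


Step 1: Combine and sort all 10 observations; assign midranks.
sorted (value, group): (8,X), (14,X), (15,X), (15,Y), (20,Y), (24,X), (24,Y), (33,Y), (36,Y), (38,Y)
ranks: 8->1, 14->2, 15->3.5, 15->3.5, 20->5, 24->6.5, 24->6.5, 33->8, 36->9, 38->10
Step 2: Rank sum for X: R1 = 1 + 2 + 3.5 + 6.5 = 13.
Step 3: U_X = R1 - n1(n1+1)/2 = 13 - 4*5/2 = 13 - 10 = 3.
       U_Y = n1*n2 - U_X = 24 - 3 = 21.
Step 4: Ties are present, so use the tie-corrected normal approximation (with continuity correction) for the p-value.
Step 5: p-value = 0.068259; compare to alpha = 0.1. reject H0.

U_X = 3, p = 0.068259, reject H0 at alpha = 0.1.


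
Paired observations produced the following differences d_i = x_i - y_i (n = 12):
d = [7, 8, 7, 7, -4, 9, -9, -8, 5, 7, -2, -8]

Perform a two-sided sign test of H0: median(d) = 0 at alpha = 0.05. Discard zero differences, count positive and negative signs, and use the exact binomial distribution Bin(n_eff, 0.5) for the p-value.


Step 1: Discard zero differences. Original n = 12; n_eff = number of nonzero differences = 12.
Nonzero differences (with sign): +7, +8, +7, +7, -4, +9, -9, -8, +5, +7, -2, -8
Step 2: Count signs: positive = 7, negative = 5.
Step 3: Under H0: P(positive) = 0.5, so the number of positives S ~ Bin(12, 0.5).
Step 4: Two-sided exact p-value = sum of Bin(12,0.5) probabilities at or below the observed probability = 0.774414.
Step 5: alpha = 0.05. fail to reject H0.

n_eff = 12, pos = 7, neg = 5, p = 0.774414, fail to reject H0.


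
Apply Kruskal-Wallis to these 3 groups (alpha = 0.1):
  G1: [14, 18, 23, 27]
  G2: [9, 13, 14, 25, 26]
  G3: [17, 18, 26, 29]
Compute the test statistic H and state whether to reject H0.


Step 1: Combine all N = 13 observations and assign midranks.
sorted (value, group, rank): (9,G2,1), (13,G2,2), (14,G1,3.5), (14,G2,3.5), (17,G3,5), (18,G1,6.5), (18,G3,6.5), (23,G1,8), (25,G2,9), (26,G2,10.5), (26,G3,10.5), (27,G1,12), (29,G3,13)
Step 2: Sum ranks within each group.
R_1 = 30 (n_1 = 4)
R_2 = 26 (n_2 = 5)
R_3 = 35 (n_3 = 4)
Step 3: H = 12/(N(N+1)) * sum(R_i^2/n_i) - 3(N+1)
     = 12/(13*14) * (30^2/4 + 26^2/5 + 35^2/4) - 3*14
     = 0.065934 * 666.45 - 42
     = 1.941758.
Step 4: Ties present; correction factor C = 1 - 18/(13^3 - 13) = 0.991758. Corrected H = 1.941758 / 0.991758 = 1.957895.
Step 5: Under H0, H ~ chi^2(2); p-value = 0.375706.
Step 6: alpha = 0.1. fail to reject H0.

H = 1.9579, df = 2, p = 0.375706, fail to reject H0.


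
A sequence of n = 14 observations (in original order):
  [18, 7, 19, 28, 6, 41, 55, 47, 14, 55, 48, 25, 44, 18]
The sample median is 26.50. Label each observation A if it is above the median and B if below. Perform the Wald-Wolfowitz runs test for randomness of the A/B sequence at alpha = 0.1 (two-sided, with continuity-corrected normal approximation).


Step 1: Compute median = 26.50; label A = above, B = below.
Labels in order: BBBABAAABAABAB  (n_A = 7, n_B = 7)
Step 2: Count runs R = 9.
Step 3: Under H0 (random ordering), E[R] = 2*n_A*n_B/(n_A+n_B) + 1 = 2*7*7/14 + 1 = 8.0000.
        Var[R] = 2*n_A*n_B*(2*n_A*n_B - n_A - n_B) / ((n_A+n_B)^2 * (n_A+n_B-1)) = 8232/2548 = 3.2308.
        SD[R] = 1.7974.
Step 4: Continuity-corrected z = (R - 0.5 - E[R]) / SD[R] = (9 - 0.5 - 8.0000) / 1.7974 = 0.2782.
Step 5: Two-sided p-value via normal approximation = 2*(1 - Phi(|z|)) = 0.780879.
Step 6: alpha = 0.1. fail to reject H0.

R = 9, z = 0.2782, p = 0.780879, fail to reject H0.


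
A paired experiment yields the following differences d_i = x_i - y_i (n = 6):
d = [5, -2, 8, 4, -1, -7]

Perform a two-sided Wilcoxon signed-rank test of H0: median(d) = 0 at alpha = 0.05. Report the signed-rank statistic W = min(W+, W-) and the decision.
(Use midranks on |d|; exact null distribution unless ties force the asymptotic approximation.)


Step 1: Drop any zero differences (none here) and take |d_i|.
|d| = [5, 2, 8, 4, 1, 7]
Step 2: Midrank |d_i| (ties get averaged ranks).
ranks: |5|->4, |2|->2, |8|->6, |4|->3, |1|->1, |7|->5
Step 3: Attach original signs; sum ranks with positive sign and with negative sign.
W+ = 4 + 6 + 3 = 13
W- = 2 + 1 + 5 = 8
(Check: W+ + W- = 21 should equal n(n+1)/2 = 21.)
Step 4: Test statistic W = min(W+, W-) = 8.
Step 5: No ties, so the exact null distribution over the 2^6 = 64 sign assignments gives the two-sided p-value = 0.687500.
Step 6: alpha = 0.05. fail to reject H0.

W+ = 13, W- = 8, W = min = 8, p = 0.687500, fail to reject H0.


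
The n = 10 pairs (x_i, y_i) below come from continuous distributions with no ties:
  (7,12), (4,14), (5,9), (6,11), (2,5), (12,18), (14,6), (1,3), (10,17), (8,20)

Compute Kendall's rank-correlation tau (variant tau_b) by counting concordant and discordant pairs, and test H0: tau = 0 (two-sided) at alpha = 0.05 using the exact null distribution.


Step 1: Enumerate the 45 unordered pairs (i,j) with i<j and classify each by sign(x_j-x_i) * sign(y_j-y_i).
  (1,2):dx=-3,dy=+2->D; (1,3):dx=-2,dy=-3->C; (1,4):dx=-1,dy=-1->C; (1,5):dx=-5,dy=-7->C
  (1,6):dx=+5,dy=+6->C; (1,7):dx=+7,dy=-6->D; (1,8):dx=-6,dy=-9->C; (1,9):dx=+3,dy=+5->C
  (1,10):dx=+1,dy=+8->C; (2,3):dx=+1,dy=-5->D; (2,4):dx=+2,dy=-3->D; (2,5):dx=-2,dy=-9->C
  (2,6):dx=+8,dy=+4->C; (2,7):dx=+10,dy=-8->D; (2,8):dx=-3,dy=-11->C; (2,9):dx=+6,dy=+3->C
  (2,10):dx=+4,dy=+6->C; (3,4):dx=+1,dy=+2->C; (3,5):dx=-3,dy=-4->C; (3,6):dx=+7,dy=+9->C
  (3,7):dx=+9,dy=-3->D; (3,8):dx=-4,dy=-6->C; (3,9):dx=+5,dy=+8->C; (3,10):dx=+3,dy=+11->C
  (4,5):dx=-4,dy=-6->C; (4,6):dx=+6,dy=+7->C; (4,7):dx=+8,dy=-5->D; (4,8):dx=-5,dy=-8->C
  (4,9):dx=+4,dy=+6->C; (4,10):dx=+2,dy=+9->C; (5,6):dx=+10,dy=+13->C; (5,7):dx=+12,dy=+1->C
  (5,8):dx=-1,dy=-2->C; (5,9):dx=+8,dy=+12->C; (5,10):dx=+6,dy=+15->C; (6,7):dx=+2,dy=-12->D
  (6,8):dx=-11,dy=-15->C; (6,9):dx=-2,dy=-1->C; (6,10):dx=-4,dy=+2->D; (7,8):dx=-13,dy=-3->C
  (7,9):dx=-4,dy=+11->D; (7,10):dx=-6,dy=+14->D; (8,9):dx=+9,dy=+14->C; (8,10):dx=+7,dy=+17->C
  (9,10):dx=-2,dy=+3->D
Step 2: C = 33, D = 12, total pairs = 45.
Step 3: tau = (C - D)/(n(n-1)/2) = (33 - 12)/45 = 0.466667.
Step 4: Exact two-sided p-value (enumerate n! = 3628800 permutations of y under H0): p = 0.072550.
Step 5: alpha = 0.05. fail to reject H0.

tau_b = 0.4667 (C=33, D=12), p = 0.072550, fail to reject H0.


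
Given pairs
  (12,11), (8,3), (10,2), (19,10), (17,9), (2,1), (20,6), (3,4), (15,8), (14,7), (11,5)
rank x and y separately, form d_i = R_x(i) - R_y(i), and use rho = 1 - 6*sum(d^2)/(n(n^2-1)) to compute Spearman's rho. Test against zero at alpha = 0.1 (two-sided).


Step 1: Rank x and y separately (midranks; no ties here).
rank(x): 12->6, 8->3, 10->4, 19->10, 17->9, 2->1, 20->11, 3->2, 15->8, 14->7, 11->5
rank(y): 11->11, 3->3, 2->2, 10->10, 9->9, 1->1, 6->6, 4->4, 8->8, 7->7, 5->5
Step 2: d_i = R_x(i) - R_y(i); compute d_i^2.
  (6-11)^2=25, (3-3)^2=0, (4-2)^2=4, (10-10)^2=0, (9-9)^2=0, (1-1)^2=0, (11-6)^2=25, (2-4)^2=4, (8-8)^2=0, (7-7)^2=0, (5-5)^2=0
sum(d^2) = 58.
Step 3: rho = 1 - 6*58 / (11*(11^2 - 1)) = 1 - 348/1320 = 0.736364.
Step 4: Under H0, t = rho * sqrt((n-2)/(1-rho^2)) = 3.2651 ~ t(9).
Step 5: Two-sided p-value from the t-distribution with 9 df = 0.009760.
Step 6: alpha = 0.1. reject H0.

rho = 0.7364, p = 0.009760, reject H0 at alpha = 0.1.


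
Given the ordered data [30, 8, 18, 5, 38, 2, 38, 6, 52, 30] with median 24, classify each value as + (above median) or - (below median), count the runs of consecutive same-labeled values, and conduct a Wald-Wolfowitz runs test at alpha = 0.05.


Step 1: Compute median = 24; label A = above, B = below.
Labels in order: ABBBABABAA  (n_A = 5, n_B = 5)
Step 2: Count runs R = 7.
Step 3: Under H0 (random ordering), E[R] = 2*n_A*n_B/(n_A+n_B) + 1 = 2*5*5/10 + 1 = 6.0000.
        Var[R] = 2*n_A*n_B*(2*n_A*n_B - n_A - n_B) / ((n_A+n_B)^2 * (n_A+n_B-1)) = 2000/900 = 2.2222.
        SD[R] = 1.4907.
Step 4: Continuity-corrected z = (R - 0.5 - E[R]) / SD[R] = (7 - 0.5 - 6.0000) / 1.4907 = 0.3354.
Step 5: Two-sided p-value via normal approximation = 2*(1 - Phi(|z|)) = 0.737316.
Step 6: alpha = 0.05. fail to reject H0.

R = 7, z = 0.3354, p = 0.737316, fail to reject H0.


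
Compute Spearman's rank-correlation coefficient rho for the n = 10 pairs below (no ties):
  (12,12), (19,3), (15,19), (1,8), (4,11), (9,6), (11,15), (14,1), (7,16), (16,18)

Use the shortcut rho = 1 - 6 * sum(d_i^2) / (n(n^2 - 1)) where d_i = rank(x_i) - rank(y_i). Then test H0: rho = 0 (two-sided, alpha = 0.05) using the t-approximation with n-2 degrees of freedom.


Step 1: Rank x and y separately (midranks; no ties here).
rank(x): 12->6, 19->10, 15->8, 1->1, 4->2, 9->4, 11->5, 14->7, 7->3, 16->9
rank(y): 12->6, 3->2, 19->10, 8->4, 11->5, 6->3, 15->7, 1->1, 16->8, 18->9
Step 2: d_i = R_x(i) - R_y(i); compute d_i^2.
  (6-6)^2=0, (10-2)^2=64, (8-10)^2=4, (1-4)^2=9, (2-5)^2=9, (4-3)^2=1, (5-7)^2=4, (7-1)^2=36, (3-8)^2=25, (9-9)^2=0
sum(d^2) = 152.
Step 3: rho = 1 - 6*152 / (10*(10^2 - 1)) = 1 - 912/990 = 0.078788.
Step 4: Under H0, t = rho * sqrt((n-2)/(1-rho^2)) = 0.2235 ~ t(8).
Step 5: Two-sided p-value from the t-distribution with 8 df = 0.828717.
Step 6: alpha = 0.05. fail to reject H0.

rho = 0.0788, p = 0.828717, fail to reject H0 at alpha = 0.05.


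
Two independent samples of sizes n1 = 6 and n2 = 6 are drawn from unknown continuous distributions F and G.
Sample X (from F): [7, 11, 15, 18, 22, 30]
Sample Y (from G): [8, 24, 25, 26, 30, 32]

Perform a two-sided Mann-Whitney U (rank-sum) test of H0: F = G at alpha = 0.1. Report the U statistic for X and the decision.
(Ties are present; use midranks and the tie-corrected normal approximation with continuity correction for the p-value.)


Step 1: Combine and sort all 12 observations; assign midranks.
sorted (value, group): (7,X), (8,Y), (11,X), (15,X), (18,X), (22,X), (24,Y), (25,Y), (26,Y), (30,X), (30,Y), (32,Y)
ranks: 7->1, 8->2, 11->3, 15->4, 18->5, 22->6, 24->7, 25->8, 26->9, 30->10.5, 30->10.5, 32->12
Step 2: Rank sum for X: R1 = 1 + 3 + 4 + 5 + 6 + 10.5 = 29.5.
Step 3: U_X = R1 - n1(n1+1)/2 = 29.5 - 6*7/2 = 29.5 - 21 = 8.5.
       U_Y = n1*n2 - U_X = 36 - 8.5 = 27.5.
Step 4: Ties are present, so use the tie-corrected normal approximation (with continuity correction) for the p-value.
Step 5: p-value = 0.148829; compare to alpha = 0.1. fail to reject H0.

U_X = 8.5, p = 0.148829, fail to reject H0 at alpha = 0.1.


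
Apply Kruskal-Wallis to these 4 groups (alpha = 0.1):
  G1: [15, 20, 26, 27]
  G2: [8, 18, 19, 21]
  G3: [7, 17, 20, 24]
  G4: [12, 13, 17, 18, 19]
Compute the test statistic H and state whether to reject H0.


Step 1: Combine all N = 17 observations and assign midranks.
sorted (value, group, rank): (7,G3,1), (8,G2,2), (12,G4,3), (13,G4,4), (15,G1,5), (17,G3,6.5), (17,G4,6.5), (18,G2,8.5), (18,G4,8.5), (19,G2,10.5), (19,G4,10.5), (20,G1,12.5), (20,G3,12.5), (21,G2,14), (24,G3,15), (26,G1,16), (27,G1,17)
Step 2: Sum ranks within each group.
R_1 = 50.5 (n_1 = 4)
R_2 = 35 (n_2 = 4)
R_3 = 35 (n_3 = 4)
R_4 = 32.5 (n_4 = 5)
Step 3: H = 12/(N(N+1)) * sum(R_i^2/n_i) - 3(N+1)
     = 12/(17*18) * (50.5^2/4 + 35^2/4 + 35^2/4 + 32.5^2/5) - 3*18
     = 0.039216 * 1461.31 - 54
     = 3.306373.
Step 4: Ties present; correction factor C = 1 - 24/(17^3 - 17) = 0.995098. Corrected H = 3.306373 / 0.995098 = 3.322660.
Step 5: Under H0, H ~ chi^2(3); p-value = 0.344501.
Step 6: alpha = 0.1. fail to reject H0.

H = 3.3227, df = 3, p = 0.344501, fail to reject H0.


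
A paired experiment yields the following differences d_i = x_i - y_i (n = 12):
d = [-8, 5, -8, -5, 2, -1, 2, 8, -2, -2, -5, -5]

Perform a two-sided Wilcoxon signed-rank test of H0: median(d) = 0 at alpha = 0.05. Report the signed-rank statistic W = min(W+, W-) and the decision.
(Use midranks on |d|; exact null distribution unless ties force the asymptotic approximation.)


Step 1: Drop any zero differences (none here) and take |d_i|.
|d| = [8, 5, 8, 5, 2, 1, 2, 8, 2, 2, 5, 5]
Step 2: Midrank |d_i| (ties get averaged ranks).
ranks: |8|->11, |5|->7.5, |8|->11, |5|->7.5, |2|->3.5, |1|->1, |2|->3.5, |8|->11, |2|->3.5, |2|->3.5, |5|->7.5, |5|->7.5
Step 3: Attach original signs; sum ranks with positive sign and with negative sign.
W+ = 7.5 + 3.5 + 3.5 + 11 = 25.5
W- = 11 + 11 + 7.5 + 1 + 3.5 + 3.5 + 7.5 + 7.5 = 52.5
(Check: W+ + W- = 78 should equal n(n+1)/2 = 78.)
Step 4: Test statistic W = min(W+, W-) = 25.5.
Step 5: Ties in |d|, so use the tie-corrected normal approximation.
        E[W] = n(n+1)/4 = 12*13/4 = 39.
        Tie groups: |d|=2 (t=4), |d|=5 (t=4), |d|=8 (t=3); sum(t^3 - t) = 144.
        Var[W] = n(n+1)(2n+1)/24 - sum(t^3-t)/48 = 3900/24 - 144/48 = 159.5.
        z = (W - E[W]) / sqrt(Var[W]) = (25.5 - 39) / 12.6293 = -1.0689.
        Two-sided p = 2*Phi(z) = 0.285097.
Step 6: alpha = 0.05. fail to reject H0.

W+ = 25.5, W- = 52.5, W = min = 25.5, p = 0.285097, fail to reject H0.


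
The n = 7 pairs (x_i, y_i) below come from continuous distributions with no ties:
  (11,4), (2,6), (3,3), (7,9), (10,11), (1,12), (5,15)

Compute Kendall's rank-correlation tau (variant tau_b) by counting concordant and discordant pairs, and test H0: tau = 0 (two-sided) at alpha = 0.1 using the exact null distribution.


Step 1: Enumerate the 21 unordered pairs (i,j) with i<j and classify each by sign(x_j-x_i) * sign(y_j-y_i).
  (1,2):dx=-9,dy=+2->D; (1,3):dx=-8,dy=-1->C; (1,4):dx=-4,dy=+5->D; (1,5):dx=-1,dy=+7->D
  (1,6):dx=-10,dy=+8->D; (1,7):dx=-6,dy=+11->D; (2,3):dx=+1,dy=-3->D; (2,4):dx=+5,dy=+3->C
  (2,5):dx=+8,dy=+5->C; (2,6):dx=-1,dy=+6->D; (2,7):dx=+3,dy=+9->C; (3,4):dx=+4,dy=+6->C
  (3,5):dx=+7,dy=+8->C; (3,6):dx=-2,dy=+9->D; (3,7):dx=+2,dy=+12->C; (4,5):dx=+3,dy=+2->C
  (4,6):dx=-6,dy=+3->D; (4,7):dx=-2,dy=+6->D; (5,6):dx=-9,dy=+1->D; (5,7):dx=-5,dy=+4->D
  (6,7):dx=+4,dy=+3->C
Step 2: C = 9, D = 12, total pairs = 21.
Step 3: tau = (C - D)/(n(n-1)/2) = (9 - 12)/21 = -0.142857.
Step 4: Exact two-sided p-value (enumerate n! = 5040 permutations of y under H0): p = 0.772619.
Step 5: alpha = 0.1. fail to reject H0.

tau_b = -0.1429 (C=9, D=12), p = 0.772619, fail to reject H0.
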